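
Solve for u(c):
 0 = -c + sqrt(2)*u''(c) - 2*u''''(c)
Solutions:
 u(c) = C1 + C2*c + C3*exp(-2^(3/4)*c/2) + C4*exp(2^(3/4)*c/2) + sqrt(2)*c^3/12


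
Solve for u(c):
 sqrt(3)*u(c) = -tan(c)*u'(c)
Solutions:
 u(c) = C1/sin(c)^(sqrt(3))


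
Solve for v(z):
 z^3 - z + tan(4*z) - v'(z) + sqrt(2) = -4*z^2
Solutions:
 v(z) = C1 + z^4/4 + 4*z^3/3 - z^2/2 + sqrt(2)*z - log(cos(4*z))/4


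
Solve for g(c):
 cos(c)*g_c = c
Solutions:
 g(c) = C1 + Integral(c/cos(c), c)


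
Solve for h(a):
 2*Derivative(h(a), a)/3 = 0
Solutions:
 h(a) = C1


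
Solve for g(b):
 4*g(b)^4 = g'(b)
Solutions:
 g(b) = (-1/(C1 + 12*b))^(1/3)
 g(b) = (-1/(C1 + 4*b))^(1/3)*(-3^(2/3) - 3*3^(1/6)*I)/6
 g(b) = (-1/(C1 + 4*b))^(1/3)*(-3^(2/3) + 3*3^(1/6)*I)/6


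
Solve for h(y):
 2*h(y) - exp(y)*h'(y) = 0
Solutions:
 h(y) = C1*exp(-2*exp(-y))


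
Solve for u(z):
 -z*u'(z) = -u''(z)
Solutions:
 u(z) = C1 + C2*erfi(sqrt(2)*z/2)


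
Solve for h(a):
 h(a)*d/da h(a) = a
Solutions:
 h(a) = -sqrt(C1 + a^2)
 h(a) = sqrt(C1 + a^2)


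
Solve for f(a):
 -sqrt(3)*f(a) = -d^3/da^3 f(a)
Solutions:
 f(a) = C3*exp(3^(1/6)*a) + (C1*sin(3^(2/3)*a/2) + C2*cos(3^(2/3)*a/2))*exp(-3^(1/6)*a/2)


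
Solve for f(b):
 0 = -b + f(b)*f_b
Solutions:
 f(b) = -sqrt(C1 + b^2)
 f(b) = sqrt(C1 + b^2)


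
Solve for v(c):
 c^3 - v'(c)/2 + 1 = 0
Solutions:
 v(c) = C1 + c^4/2 + 2*c


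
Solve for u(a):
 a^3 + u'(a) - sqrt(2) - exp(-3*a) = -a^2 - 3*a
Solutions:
 u(a) = C1 - a^4/4 - a^3/3 - 3*a^2/2 + sqrt(2)*a - exp(-3*a)/3


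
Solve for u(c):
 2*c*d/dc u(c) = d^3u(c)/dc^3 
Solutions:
 u(c) = C1 + Integral(C2*airyai(2^(1/3)*c) + C3*airybi(2^(1/3)*c), c)


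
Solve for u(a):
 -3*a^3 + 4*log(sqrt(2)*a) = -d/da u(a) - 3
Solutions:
 u(a) = C1 + 3*a^4/4 - 4*a*log(a) - a*log(4) + a


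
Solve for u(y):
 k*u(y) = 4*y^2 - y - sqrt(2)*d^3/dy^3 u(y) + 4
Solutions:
 u(y) = C1*exp(2^(5/6)*y*(-k)^(1/3)/2) + C2*exp(2^(5/6)*y*(-k)^(1/3)*(-1 + sqrt(3)*I)/4) + C3*exp(-2^(5/6)*y*(-k)^(1/3)*(1 + sqrt(3)*I)/4) + 4*y^2/k - y/k + 4/k


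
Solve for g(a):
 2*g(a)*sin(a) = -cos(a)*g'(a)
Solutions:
 g(a) = C1*cos(a)^2


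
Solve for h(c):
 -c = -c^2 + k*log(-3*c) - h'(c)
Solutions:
 h(c) = C1 - c^3/3 + c^2/2 + c*k*log(-c) + c*k*(-1 + log(3))


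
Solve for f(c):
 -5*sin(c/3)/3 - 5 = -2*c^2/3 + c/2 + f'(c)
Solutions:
 f(c) = C1 + 2*c^3/9 - c^2/4 - 5*c + 5*cos(c/3)


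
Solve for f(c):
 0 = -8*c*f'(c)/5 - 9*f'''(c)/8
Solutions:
 f(c) = C1 + Integral(C2*airyai(-4*75^(1/3)*c/15) + C3*airybi(-4*75^(1/3)*c/15), c)


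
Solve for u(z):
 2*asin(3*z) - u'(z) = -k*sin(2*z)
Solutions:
 u(z) = C1 - k*cos(2*z)/2 + 2*z*asin(3*z) + 2*sqrt(1 - 9*z^2)/3


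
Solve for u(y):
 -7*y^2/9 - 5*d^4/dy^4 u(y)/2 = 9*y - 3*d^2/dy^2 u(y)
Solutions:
 u(y) = C1 + C2*y + C3*exp(-sqrt(30)*y/5) + C4*exp(sqrt(30)*y/5) + 7*y^4/324 + y^3/2 + 35*y^2/162


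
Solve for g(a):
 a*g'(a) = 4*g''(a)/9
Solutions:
 g(a) = C1 + C2*erfi(3*sqrt(2)*a/4)


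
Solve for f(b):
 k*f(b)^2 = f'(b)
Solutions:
 f(b) = -1/(C1 + b*k)


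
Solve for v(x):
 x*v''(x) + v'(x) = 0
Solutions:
 v(x) = C1 + C2*log(x)


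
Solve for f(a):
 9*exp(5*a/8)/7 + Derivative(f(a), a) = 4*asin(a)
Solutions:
 f(a) = C1 + 4*a*asin(a) + 4*sqrt(1 - a^2) - 72*exp(5*a/8)/35


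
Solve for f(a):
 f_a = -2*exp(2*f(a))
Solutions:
 f(a) = log(-sqrt(-1/(C1 - 2*a))) - log(2)/2
 f(a) = log(-1/(C1 - 2*a))/2 - log(2)/2


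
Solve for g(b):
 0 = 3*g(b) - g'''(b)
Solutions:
 g(b) = C3*exp(3^(1/3)*b) + (C1*sin(3^(5/6)*b/2) + C2*cos(3^(5/6)*b/2))*exp(-3^(1/3)*b/2)


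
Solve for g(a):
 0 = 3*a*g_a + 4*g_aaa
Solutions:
 g(a) = C1 + Integral(C2*airyai(-6^(1/3)*a/2) + C3*airybi(-6^(1/3)*a/2), a)


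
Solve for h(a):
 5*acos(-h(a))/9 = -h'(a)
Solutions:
 Integral(1/acos(-_y), (_y, h(a))) = C1 - 5*a/9


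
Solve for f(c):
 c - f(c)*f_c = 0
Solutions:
 f(c) = -sqrt(C1 + c^2)
 f(c) = sqrt(C1 + c^2)


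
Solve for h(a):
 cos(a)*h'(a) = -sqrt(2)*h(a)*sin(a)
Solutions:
 h(a) = C1*cos(a)^(sqrt(2))


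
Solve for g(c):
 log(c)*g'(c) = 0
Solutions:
 g(c) = C1


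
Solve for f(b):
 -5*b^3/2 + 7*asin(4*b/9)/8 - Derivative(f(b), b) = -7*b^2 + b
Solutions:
 f(b) = C1 - 5*b^4/8 + 7*b^3/3 - b^2/2 + 7*b*asin(4*b/9)/8 + 7*sqrt(81 - 16*b^2)/32


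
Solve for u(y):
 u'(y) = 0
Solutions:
 u(y) = C1


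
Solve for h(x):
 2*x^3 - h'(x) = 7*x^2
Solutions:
 h(x) = C1 + x^4/2 - 7*x^3/3


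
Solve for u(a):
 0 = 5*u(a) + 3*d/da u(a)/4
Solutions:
 u(a) = C1*exp(-20*a/3)


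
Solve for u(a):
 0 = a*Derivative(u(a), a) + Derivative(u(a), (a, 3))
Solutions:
 u(a) = C1 + Integral(C2*airyai(-a) + C3*airybi(-a), a)


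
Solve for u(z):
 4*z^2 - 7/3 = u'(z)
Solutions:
 u(z) = C1 + 4*z^3/3 - 7*z/3


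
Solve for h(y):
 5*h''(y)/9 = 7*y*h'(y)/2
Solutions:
 h(y) = C1 + C2*erfi(3*sqrt(35)*y/10)


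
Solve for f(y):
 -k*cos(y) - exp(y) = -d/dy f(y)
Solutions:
 f(y) = C1 + k*sin(y) + exp(y)


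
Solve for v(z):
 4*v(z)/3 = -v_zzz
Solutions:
 v(z) = C3*exp(-6^(2/3)*z/3) + (C1*sin(2^(2/3)*3^(1/6)*z/2) + C2*cos(2^(2/3)*3^(1/6)*z/2))*exp(6^(2/3)*z/6)


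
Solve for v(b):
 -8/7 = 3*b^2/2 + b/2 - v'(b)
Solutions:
 v(b) = C1 + b^3/2 + b^2/4 + 8*b/7


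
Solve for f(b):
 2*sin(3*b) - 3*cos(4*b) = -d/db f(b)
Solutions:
 f(b) = C1 + 3*sin(4*b)/4 + 2*cos(3*b)/3


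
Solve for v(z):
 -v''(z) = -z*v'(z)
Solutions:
 v(z) = C1 + C2*erfi(sqrt(2)*z/2)


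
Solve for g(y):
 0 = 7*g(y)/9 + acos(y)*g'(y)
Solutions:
 g(y) = C1*exp(-7*Integral(1/acos(y), y)/9)


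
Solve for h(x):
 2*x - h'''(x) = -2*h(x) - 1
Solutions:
 h(x) = C3*exp(2^(1/3)*x) - x + (C1*sin(2^(1/3)*sqrt(3)*x/2) + C2*cos(2^(1/3)*sqrt(3)*x/2))*exp(-2^(1/3)*x/2) - 1/2


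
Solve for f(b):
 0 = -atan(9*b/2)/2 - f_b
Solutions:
 f(b) = C1 - b*atan(9*b/2)/2 + log(81*b^2 + 4)/18


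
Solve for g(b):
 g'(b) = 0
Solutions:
 g(b) = C1


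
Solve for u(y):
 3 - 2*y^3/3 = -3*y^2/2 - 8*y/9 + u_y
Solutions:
 u(y) = C1 - y^4/6 + y^3/2 + 4*y^2/9 + 3*y


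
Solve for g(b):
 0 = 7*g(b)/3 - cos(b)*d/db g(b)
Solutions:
 g(b) = C1*(sin(b) + 1)^(7/6)/(sin(b) - 1)^(7/6)


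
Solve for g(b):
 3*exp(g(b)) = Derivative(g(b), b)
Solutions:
 g(b) = log(-1/(C1 + 3*b))


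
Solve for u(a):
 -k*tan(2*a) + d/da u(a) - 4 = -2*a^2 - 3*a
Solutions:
 u(a) = C1 - 2*a^3/3 - 3*a^2/2 + 4*a - k*log(cos(2*a))/2


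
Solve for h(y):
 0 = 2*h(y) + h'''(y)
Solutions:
 h(y) = C3*exp(-2^(1/3)*y) + (C1*sin(2^(1/3)*sqrt(3)*y/2) + C2*cos(2^(1/3)*sqrt(3)*y/2))*exp(2^(1/3)*y/2)


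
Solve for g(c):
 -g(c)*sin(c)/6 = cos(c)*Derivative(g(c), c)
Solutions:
 g(c) = C1*cos(c)^(1/6)


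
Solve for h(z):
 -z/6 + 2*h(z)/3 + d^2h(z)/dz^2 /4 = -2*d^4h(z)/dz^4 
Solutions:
 h(z) = z/4 + (C1*sin(3^(3/4)*z*cos(atan(sqrt(759)/3)/2)/3) + C2*cos(3^(3/4)*z*cos(atan(sqrt(759)/3)/2)/3))*exp(-3^(3/4)*z*sin(atan(sqrt(759)/3)/2)/3) + (C3*sin(3^(3/4)*z*cos(atan(sqrt(759)/3)/2)/3) + C4*cos(3^(3/4)*z*cos(atan(sqrt(759)/3)/2)/3))*exp(3^(3/4)*z*sin(atan(sqrt(759)/3)/2)/3)


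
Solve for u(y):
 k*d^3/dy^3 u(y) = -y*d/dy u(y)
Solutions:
 u(y) = C1 + Integral(C2*airyai(y*(-1/k)^(1/3)) + C3*airybi(y*(-1/k)^(1/3)), y)


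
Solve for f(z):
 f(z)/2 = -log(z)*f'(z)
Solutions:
 f(z) = C1*exp(-li(z)/2)


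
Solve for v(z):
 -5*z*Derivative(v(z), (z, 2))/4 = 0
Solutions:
 v(z) = C1 + C2*z


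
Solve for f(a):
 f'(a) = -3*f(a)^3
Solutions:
 f(a) = -sqrt(2)*sqrt(-1/(C1 - 3*a))/2
 f(a) = sqrt(2)*sqrt(-1/(C1 - 3*a))/2


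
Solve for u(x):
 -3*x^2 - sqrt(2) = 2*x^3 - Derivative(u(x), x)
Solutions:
 u(x) = C1 + x^4/2 + x^3 + sqrt(2)*x


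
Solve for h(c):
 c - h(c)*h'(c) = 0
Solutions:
 h(c) = -sqrt(C1 + c^2)
 h(c) = sqrt(C1 + c^2)


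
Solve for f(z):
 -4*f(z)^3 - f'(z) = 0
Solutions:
 f(z) = -sqrt(2)*sqrt(-1/(C1 - 4*z))/2
 f(z) = sqrt(2)*sqrt(-1/(C1 - 4*z))/2


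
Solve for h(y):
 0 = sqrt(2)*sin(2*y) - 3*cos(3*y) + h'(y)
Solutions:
 h(y) = C1 + sin(3*y) + sqrt(2)*cos(2*y)/2


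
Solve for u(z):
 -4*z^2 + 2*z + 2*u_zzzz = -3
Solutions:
 u(z) = C1 + C2*z + C3*z^2 + C4*z^3 + z^6/180 - z^5/120 - z^4/16


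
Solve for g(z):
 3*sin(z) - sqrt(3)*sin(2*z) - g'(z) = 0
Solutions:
 g(z) = C1 - 3*cos(z) + sqrt(3)*cos(2*z)/2


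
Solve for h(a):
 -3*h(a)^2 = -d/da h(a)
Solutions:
 h(a) = -1/(C1 + 3*a)


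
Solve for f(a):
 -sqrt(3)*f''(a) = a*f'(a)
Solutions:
 f(a) = C1 + C2*erf(sqrt(2)*3^(3/4)*a/6)


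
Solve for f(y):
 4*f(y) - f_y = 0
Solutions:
 f(y) = C1*exp(4*y)


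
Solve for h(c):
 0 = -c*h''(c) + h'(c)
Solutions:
 h(c) = C1 + C2*c^2


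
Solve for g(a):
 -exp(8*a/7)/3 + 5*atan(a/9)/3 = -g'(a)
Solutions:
 g(a) = C1 - 5*a*atan(a/9)/3 + 7*exp(8*a/7)/24 + 15*log(a^2 + 81)/2


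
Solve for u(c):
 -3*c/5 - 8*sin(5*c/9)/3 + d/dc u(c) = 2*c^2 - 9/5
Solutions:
 u(c) = C1 + 2*c^3/3 + 3*c^2/10 - 9*c/5 - 24*cos(5*c/9)/5


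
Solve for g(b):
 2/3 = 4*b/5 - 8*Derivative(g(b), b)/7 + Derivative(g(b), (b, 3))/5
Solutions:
 g(b) = C1 + C2*exp(-2*sqrt(70)*b/7) + C3*exp(2*sqrt(70)*b/7) + 7*b^2/20 - 7*b/12


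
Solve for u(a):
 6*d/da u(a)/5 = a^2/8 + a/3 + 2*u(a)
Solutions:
 u(a) = C1*exp(5*a/3) - a^2/16 - 29*a/120 - 29/200


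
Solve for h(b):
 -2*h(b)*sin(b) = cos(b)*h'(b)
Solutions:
 h(b) = C1*cos(b)^2


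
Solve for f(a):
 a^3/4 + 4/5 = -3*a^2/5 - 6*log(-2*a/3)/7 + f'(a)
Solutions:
 f(a) = C1 + a^4/16 + a^3/5 + 6*a*log(-a)/7 + 2*a*(-15*log(3) - 1 + 15*log(2))/35


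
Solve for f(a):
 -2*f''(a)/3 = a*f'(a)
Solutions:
 f(a) = C1 + C2*erf(sqrt(3)*a/2)


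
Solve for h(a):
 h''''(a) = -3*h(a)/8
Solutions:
 h(a) = (C1*sin(2^(3/4)*3^(1/4)*a/4) + C2*cos(2^(3/4)*3^(1/4)*a/4))*exp(-2^(3/4)*3^(1/4)*a/4) + (C3*sin(2^(3/4)*3^(1/4)*a/4) + C4*cos(2^(3/4)*3^(1/4)*a/4))*exp(2^(3/4)*3^(1/4)*a/4)


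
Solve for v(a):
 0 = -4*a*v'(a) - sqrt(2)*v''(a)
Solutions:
 v(a) = C1 + C2*erf(2^(1/4)*a)


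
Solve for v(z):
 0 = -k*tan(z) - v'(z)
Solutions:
 v(z) = C1 + k*log(cos(z))


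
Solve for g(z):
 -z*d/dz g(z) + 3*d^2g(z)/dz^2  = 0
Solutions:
 g(z) = C1 + C2*erfi(sqrt(6)*z/6)


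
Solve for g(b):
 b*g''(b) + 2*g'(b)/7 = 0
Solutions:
 g(b) = C1 + C2*b^(5/7)


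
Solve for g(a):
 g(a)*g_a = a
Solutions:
 g(a) = -sqrt(C1 + a^2)
 g(a) = sqrt(C1 + a^2)


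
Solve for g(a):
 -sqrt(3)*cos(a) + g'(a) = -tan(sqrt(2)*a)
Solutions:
 g(a) = C1 + sqrt(2)*log(cos(sqrt(2)*a))/2 + sqrt(3)*sin(a)


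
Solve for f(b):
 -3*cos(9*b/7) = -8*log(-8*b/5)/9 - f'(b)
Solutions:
 f(b) = C1 - 8*b*log(-b)/9 - 8*b*log(2)/3 + 8*b/9 + 8*b*log(5)/9 + 7*sin(9*b/7)/3


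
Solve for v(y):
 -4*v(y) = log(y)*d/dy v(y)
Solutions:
 v(y) = C1*exp(-4*li(y))


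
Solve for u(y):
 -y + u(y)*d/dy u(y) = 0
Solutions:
 u(y) = -sqrt(C1 + y^2)
 u(y) = sqrt(C1 + y^2)


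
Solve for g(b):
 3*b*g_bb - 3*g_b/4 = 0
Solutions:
 g(b) = C1 + C2*b^(5/4)


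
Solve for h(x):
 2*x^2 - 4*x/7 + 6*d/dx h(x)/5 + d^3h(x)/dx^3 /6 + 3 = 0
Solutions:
 h(x) = C1 + C2*sin(6*sqrt(5)*x/5) + C3*cos(6*sqrt(5)*x/5) - 5*x^3/9 + 5*x^2/21 - 55*x/27


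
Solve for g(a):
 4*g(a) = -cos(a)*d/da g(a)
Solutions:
 g(a) = C1*(sin(a)^2 - 2*sin(a) + 1)/(sin(a)^2 + 2*sin(a) + 1)


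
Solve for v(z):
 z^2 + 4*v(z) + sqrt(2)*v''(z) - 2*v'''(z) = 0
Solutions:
 v(z) = C1*exp(z*(-18*(sqrt(2)/108 + 1 + sqrt(2)*sqrt(-1 + (sqrt(2) + 108)^2/2)/108)^(1/3) - 1/(sqrt(2)/108 + 1 + sqrt(2)*sqrt(-1 + (sqrt(2) + 108)^2/2)/108)^(1/3) + 6*sqrt(2))/36)*sin(sqrt(3)*z*(-18*(sqrt(2)/108 + 1 + sqrt(2)*sqrt(-1 + 1458*(-2 - sqrt(2)/54)^2)/108)^(1/3) + (sqrt(2)/108 + 1 + sqrt(2)*sqrt(-1 + 1458*(-2 - sqrt(2)/54)^2)/108)^(-1/3))/36) + C2*exp(z*(-18*(sqrt(2)/108 + 1 + sqrt(2)*sqrt(-1 + (sqrt(2) + 108)^2/2)/108)^(1/3) - 1/(sqrt(2)/108 + 1 + sqrt(2)*sqrt(-1 + (sqrt(2) + 108)^2/2)/108)^(1/3) + 6*sqrt(2))/36)*cos(sqrt(3)*z*(-18*(sqrt(2)/108 + 1 + sqrt(2)*sqrt(-1 + 1458*(-2 - sqrt(2)/54)^2)/108)^(1/3) + (sqrt(2)/108 + 1 + sqrt(2)*sqrt(-1 + 1458*(-2 - sqrt(2)/54)^2)/108)^(-1/3))/36) + C3*exp(z*(1/(18*(sqrt(2)/108 + 1 + sqrt(2)*sqrt(-1 + (sqrt(2) + 108)^2/2)/108)^(1/3)) + sqrt(2)/6 + (sqrt(2)/108 + 1 + sqrt(2)*sqrt(-1 + (sqrt(2) + 108)^2/2)/108)^(1/3))) - z^2/4 + sqrt(2)/8


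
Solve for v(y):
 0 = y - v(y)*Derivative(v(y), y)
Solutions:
 v(y) = -sqrt(C1 + y^2)
 v(y) = sqrt(C1 + y^2)


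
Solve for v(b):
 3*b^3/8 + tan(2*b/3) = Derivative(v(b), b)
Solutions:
 v(b) = C1 + 3*b^4/32 - 3*log(cos(2*b/3))/2


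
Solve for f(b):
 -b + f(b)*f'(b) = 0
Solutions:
 f(b) = -sqrt(C1 + b^2)
 f(b) = sqrt(C1 + b^2)


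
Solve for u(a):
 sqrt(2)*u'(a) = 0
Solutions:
 u(a) = C1


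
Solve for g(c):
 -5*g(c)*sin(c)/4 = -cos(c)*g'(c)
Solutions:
 g(c) = C1/cos(c)^(5/4)


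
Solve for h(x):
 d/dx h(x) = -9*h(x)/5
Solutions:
 h(x) = C1*exp(-9*x/5)


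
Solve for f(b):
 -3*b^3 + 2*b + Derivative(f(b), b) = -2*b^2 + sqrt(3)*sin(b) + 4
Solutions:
 f(b) = C1 + 3*b^4/4 - 2*b^3/3 - b^2 + 4*b - sqrt(3)*cos(b)


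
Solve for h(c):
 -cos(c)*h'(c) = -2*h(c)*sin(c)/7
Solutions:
 h(c) = C1/cos(c)^(2/7)


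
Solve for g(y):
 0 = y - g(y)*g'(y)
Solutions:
 g(y) = -sqrt(C1 + y^2)
 g(y) = sqrt(C1 + y^2)


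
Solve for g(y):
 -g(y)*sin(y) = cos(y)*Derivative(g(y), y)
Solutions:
 g(y) = C1*cos(y)


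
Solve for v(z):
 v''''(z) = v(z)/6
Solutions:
 v(z) = C1*exp(-6^(3/4)*z/6) + C2*exp(6^(3/4)*z/6) + C3*sin(6^(3/4)*z/6) + C4*cos(6^(3/4)*z/6)


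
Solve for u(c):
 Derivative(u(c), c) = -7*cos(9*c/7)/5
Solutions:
 u(c) = C1 - 49*sin(9*c/7)/45


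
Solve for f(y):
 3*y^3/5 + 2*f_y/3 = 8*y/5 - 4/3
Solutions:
 f(y) = C1 - 9*y^4/40 + 6*y^2/5 - 2*y


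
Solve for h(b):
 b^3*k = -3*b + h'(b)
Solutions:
 h(b) = C1 + b^4*k/4 + 3*b^2/2


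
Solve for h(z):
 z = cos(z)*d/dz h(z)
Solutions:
 h(z) = C1 + Integral(z/cos(z), z)


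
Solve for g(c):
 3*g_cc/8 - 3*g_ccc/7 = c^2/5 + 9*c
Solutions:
 g(c) = C1 + C2*c + C3*exp(7*c/8) + 2*c^4/45 + 1324*c^3/315 + 10592*c^2/735


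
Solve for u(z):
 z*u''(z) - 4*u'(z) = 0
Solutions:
 u(z) = C1 + C2*z^5


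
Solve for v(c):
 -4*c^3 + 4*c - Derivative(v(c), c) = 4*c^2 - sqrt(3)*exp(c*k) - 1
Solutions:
 v(c) = C1 - c^4 - 4*c^3/3 + 2*c^2 + c + sqrt(3)*exp(c*k)/k


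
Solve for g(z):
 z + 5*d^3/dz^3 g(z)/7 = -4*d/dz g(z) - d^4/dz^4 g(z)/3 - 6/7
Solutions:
 g(z) = C1 + C2*exp(z*(-10 + 25/(14*sqrt(24234) + 2183)^(1/3) + (14*sqrt(24234) + 2183)^(1/3))/14)*sin(sqrt(3)*z*(-(14*sqrt(24234) + 2183)^(1/3) + 25/(14*sqrt(24234) + 2183)^(1/3))/14) + C3*exp(z*(-10 + 25/(14*sqrt(24234) + 2183)^(1/3) + (14*sqrt(24234) + 2183)^(1/3))/14)*cos(sqrt(3)*z*(-(14*sqrt(24234) + 2183)^(1/3) + 25/(14*sqrt(24234) + 2183)^(1/3))/14) + C4*exp(-z*(25/(14*sqrt(24234) + 2183)^(1/3) + 5 + (14*sqrt(24234) + 2183)^(1/3))/7) - z^2/8 - 3*z/14


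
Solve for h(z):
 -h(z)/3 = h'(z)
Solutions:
 h(z) = C1*exp(-z/3)


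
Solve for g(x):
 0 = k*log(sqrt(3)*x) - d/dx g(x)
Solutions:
 g(x) = C1 + k*x*log(x) - k*x + k*x*log(3)/2


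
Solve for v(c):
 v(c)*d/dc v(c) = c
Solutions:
 v(c) = -sqrt(C1 + c^2)
 v(c) = sqrt(C1 + c^2)


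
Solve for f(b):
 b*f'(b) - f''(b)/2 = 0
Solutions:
 f(b) = C1 + C2*erfi(b)


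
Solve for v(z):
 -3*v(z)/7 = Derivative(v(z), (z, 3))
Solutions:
 v(z) = C3*exp(-3^(1/3)*7^(2/3)*z/7) + (C1*sin(3^(5/6)*7^(2/3)*z/14) + C2*cos(3^(5/6)*7^(2/3)*z/14))*exp(3^(1/3)*7^(2/3)*z/14)


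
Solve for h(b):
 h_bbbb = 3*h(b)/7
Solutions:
 h(b) = C1*exp(-3^(1/4)*7^(3/4)*b/7) + C2*exp(3^(1/4)*7^(3/4)*b/7) + C3*sin(3^(1/4)*7^(3/4)*b/7) + C4*cos(3^(1/4)*7^(3/4)*b/7)


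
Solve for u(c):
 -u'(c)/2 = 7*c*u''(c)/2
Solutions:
 u(c) = C1 + C2*c^(6/7)


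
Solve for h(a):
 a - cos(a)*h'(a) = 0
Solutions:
 h(a) = C1 + Integral(a/cos(a), a)


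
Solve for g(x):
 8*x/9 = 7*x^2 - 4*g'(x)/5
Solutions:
 g(x) = C1 + 35*x^3/12 - 5*x^2/9


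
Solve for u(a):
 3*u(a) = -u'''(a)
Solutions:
 u(a) = C3*exp(-3^(1/3)*a) + (C1*sin(3^(5/6)*a/2) + C2*cos(3^(5/6)*a/2))*exp(3^(1/3)*a/2)


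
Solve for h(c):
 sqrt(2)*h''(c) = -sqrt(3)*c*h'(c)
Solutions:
 h(c) = C1 + C2*erf(6^(1/4)*c/2)


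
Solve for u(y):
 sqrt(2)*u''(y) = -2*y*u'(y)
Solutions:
 u(y) = C1 + C2*erf(2^(3/4)*y/2)


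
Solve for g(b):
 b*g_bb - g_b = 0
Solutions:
 g(b) = C1 + C2*b^2


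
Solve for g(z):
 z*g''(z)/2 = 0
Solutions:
 g(z) = C1 + C2*z


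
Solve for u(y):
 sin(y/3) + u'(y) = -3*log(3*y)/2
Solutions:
 u(y) = C1 - 3*y*log(y)/2 - 3*y*log(3)/2 + 3*y/2 + 3*cos(y/3)


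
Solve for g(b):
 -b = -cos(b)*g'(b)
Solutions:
 g(b) = C1 + Integral(b/cos(b), b)


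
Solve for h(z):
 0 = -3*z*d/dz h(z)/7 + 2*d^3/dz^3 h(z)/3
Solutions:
 h(z) = C1 + Integral(C2*airyai(42^(2/3)*z/14) + C3*airybi(42^(2/3)*z/14), z)


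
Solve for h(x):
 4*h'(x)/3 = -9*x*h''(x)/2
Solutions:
 h(x) = C1 + C2*x^(19/27)


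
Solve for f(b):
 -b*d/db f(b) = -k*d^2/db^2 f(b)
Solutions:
 f(b) = C1 + C2*erf(sqrt(2)*b*sqrt(-1/k)/2)/sqrt(-1/k)


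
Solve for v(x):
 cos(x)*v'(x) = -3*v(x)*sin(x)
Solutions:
 v(x) = C1*cos(x)^3


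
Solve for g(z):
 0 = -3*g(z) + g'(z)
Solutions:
 g(z) = C1*exp(3*z)


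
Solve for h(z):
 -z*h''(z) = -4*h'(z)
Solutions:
 h(z) = C1 + C2*z^5


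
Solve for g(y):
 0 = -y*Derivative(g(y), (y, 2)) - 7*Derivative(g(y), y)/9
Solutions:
 g(y) = C1 + C2*y^(2/9)


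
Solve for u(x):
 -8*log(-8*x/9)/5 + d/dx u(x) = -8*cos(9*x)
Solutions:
 u(x) = C1 + 8*x*log(-x)/5 - 4*x*log(3) - 8*x/5 + 4*x*log(6)/5 + 4*x*log(2) - 8*sin(9*x)/9


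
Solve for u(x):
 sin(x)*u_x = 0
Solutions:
 u(x) = C1


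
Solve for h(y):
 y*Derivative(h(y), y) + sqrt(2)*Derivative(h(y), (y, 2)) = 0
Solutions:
 h(y) = C1 + C2*erf(2^(1/4)*y/2)


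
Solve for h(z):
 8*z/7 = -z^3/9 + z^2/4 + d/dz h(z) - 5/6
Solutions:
 h(z) = C1 + z^4/36 - z^3/12 + 4*z^2/7 + 5*z/6


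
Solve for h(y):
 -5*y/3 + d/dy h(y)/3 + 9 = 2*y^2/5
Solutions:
 h(y) = C1 + 2*y^3/5 + 5*y^2/2 - 27*y


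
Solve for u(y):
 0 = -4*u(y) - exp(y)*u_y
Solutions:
 u(y) = C1*exp(4*exp(-y))


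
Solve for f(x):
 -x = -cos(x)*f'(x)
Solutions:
 f(x) = C1 + Integral(x/cos(x), x)


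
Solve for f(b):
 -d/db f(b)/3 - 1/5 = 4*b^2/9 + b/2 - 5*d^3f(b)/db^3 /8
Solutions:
 f(b) = C1 + C2*exp(-2*sqrt(30)*b/15) + C3*exp(2*sqrt(30)*b/15) - 4*b^3/9 - 3*b^2/4 - 28*b/5


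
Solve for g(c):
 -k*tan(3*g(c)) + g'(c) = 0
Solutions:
 g(c) = -asin(C1*exp(3*c*k))/3 + pi/3
 g(c) = asin(C1*exp(3*c*k))/3


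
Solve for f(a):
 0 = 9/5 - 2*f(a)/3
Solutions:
 f(a) = 27/10


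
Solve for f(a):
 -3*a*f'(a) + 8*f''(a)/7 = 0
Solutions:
 f(a) = C1 + C2*erfi(sqrt(21)*a/4)


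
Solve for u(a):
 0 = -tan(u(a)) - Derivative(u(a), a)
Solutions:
 u(a) = pi - asin(C1*exp(-a))
 u(a) = asin(C1*exp(-a))


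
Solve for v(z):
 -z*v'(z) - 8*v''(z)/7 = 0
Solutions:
 v(z) = C1 + C2*erf(sqrt(7)*z/4)


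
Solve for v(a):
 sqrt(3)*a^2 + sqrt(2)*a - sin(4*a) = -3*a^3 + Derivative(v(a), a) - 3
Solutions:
 v(a) = C1 + 3*a^4/4 + sqrt(3)*a^3/3 + sqrt(2)*a^2/2 + 3*a + cos(4*a)/4


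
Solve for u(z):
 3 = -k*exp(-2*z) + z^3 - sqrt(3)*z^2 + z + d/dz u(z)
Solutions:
 u(z) = C1 - k*exp(-2*z)/2 - z^4/4 + sqrt(3)*z^3/3 - z^2/2 + 3*z


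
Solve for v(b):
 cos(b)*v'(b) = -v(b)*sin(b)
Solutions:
 v(b) = C1*cos(b)


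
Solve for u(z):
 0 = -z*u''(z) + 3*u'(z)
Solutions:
 u(z) = C1 + C2*z^4


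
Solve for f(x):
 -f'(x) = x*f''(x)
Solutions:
 f(x) = C1 + C2*log(x)


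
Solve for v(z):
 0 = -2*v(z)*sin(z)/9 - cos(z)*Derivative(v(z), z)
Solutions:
 v(z) = C1*cos(z)^(2/9)


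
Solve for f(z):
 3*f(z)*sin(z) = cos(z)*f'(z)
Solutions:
 f(z) = C1/cos(z)^3


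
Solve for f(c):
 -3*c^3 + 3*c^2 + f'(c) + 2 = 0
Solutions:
 f(c) = C1 + 3*c^4/4 - c^3 - 2*c


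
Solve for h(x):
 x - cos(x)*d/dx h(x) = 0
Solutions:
 h(x) = C1 + Integral(x/cos(x), x)


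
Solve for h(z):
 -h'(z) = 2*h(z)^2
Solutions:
 h(z) = 1/(C1 + 2*z)


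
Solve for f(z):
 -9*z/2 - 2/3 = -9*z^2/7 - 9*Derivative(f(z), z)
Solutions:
 f(z) = C1 - z^3/21 + z^2/4 + 2*z/27


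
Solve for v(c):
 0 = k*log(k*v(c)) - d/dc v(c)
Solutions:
 li(k*v(c))/k = C1 + c*k


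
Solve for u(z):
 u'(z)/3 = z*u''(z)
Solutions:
 u(z) = C1 + C2*z^(4/3)


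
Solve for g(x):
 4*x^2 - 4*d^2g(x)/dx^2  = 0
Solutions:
 g(x) = C1 + C2*x + x^4/12


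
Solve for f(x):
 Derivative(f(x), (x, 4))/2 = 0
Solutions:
 f(x) = C1 + C2*x + C3*x^2 + C4*x^3


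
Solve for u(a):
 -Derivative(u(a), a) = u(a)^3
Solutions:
 u(a) = -sqrt(2)*sqrt(-1/(C1 - a))/2
 u(a) = sqrt(2)*sqrt(-1/(C1 - a))/2


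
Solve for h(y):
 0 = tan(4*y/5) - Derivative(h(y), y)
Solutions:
 h(y) = C1 - 5*log(cos(4*y/5))/4


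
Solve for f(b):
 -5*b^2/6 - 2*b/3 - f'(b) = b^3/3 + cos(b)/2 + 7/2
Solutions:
 f(b) = C1 - b^4/12 - 5*b^3/18 - b^2/3 - 7*b/2 - sin(b)/2


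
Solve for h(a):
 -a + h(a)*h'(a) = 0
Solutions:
 h(a) = -sqrt(C1 + a^2)
 h(a) = sqrt(C1 + a^2)


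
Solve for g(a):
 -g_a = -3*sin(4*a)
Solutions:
 g(a) = C1 - 3*cos(4*a)/4


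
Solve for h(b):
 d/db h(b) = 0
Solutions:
 h(b) = C1


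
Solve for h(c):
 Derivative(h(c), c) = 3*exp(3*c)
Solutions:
 h(c) = C1 + exp(3*c)


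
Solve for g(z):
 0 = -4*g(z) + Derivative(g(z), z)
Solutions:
 g(z) = C1*exp(4*z)


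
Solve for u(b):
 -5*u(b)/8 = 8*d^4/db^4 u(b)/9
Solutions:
 u(b) = (C1*sin(sqrt(3)*5^(1/4)*b/4) + C2*cos(sqrt(3)*5^(1/4)*b/4))*exp(-sqrt(3)*5^(1/4)*b/4) + (C3*sin(sqrt(3)*5^(1/4)*b/4) + C4*cos(sqrt(3)*5^(1/4)*b/4))*exp(sqrt(3)*5^(1/4)*b/4)


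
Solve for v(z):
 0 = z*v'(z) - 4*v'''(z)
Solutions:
 v(z) = C1 + Integral(C2*airyai(2^(1/3)*z/2) + C3*airybi(2^(1/3)*z/2), z)


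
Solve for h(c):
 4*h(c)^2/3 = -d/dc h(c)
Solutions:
 h(c) = 3/(C1 + 4*c)


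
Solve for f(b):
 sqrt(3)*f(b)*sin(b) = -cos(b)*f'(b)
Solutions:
 f(b) = C1*cos(b)^(sqrt(3))


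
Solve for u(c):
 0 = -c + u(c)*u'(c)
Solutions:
 u(c) = -sqrt(C1 + c^2)
 u(c) = sqrt(C1 + c^2)


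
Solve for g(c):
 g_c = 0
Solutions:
 g(c) = C1


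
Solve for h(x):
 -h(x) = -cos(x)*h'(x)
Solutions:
 h(x) = C1*sqrt(sin(x) + 1)/sqrt(sin(x) - 1)


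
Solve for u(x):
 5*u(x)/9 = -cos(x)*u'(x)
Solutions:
 u(x) = C1*(sin(x) - 1)^(5/18)/(sin(x) + 1)^(5/18)


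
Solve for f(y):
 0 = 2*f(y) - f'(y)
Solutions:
 f(y) = C1*exp(2*y)


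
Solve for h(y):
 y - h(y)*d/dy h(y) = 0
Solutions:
 h(y) = -sqrt(C1 + y^2)
 h(y) = sqrt(C1 + y^2)


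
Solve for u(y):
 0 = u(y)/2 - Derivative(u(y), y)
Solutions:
 u(y) = C1*exp(y/2)


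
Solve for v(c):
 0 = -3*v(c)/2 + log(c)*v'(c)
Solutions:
 v(c) = C1*exp(3*li(c)/2)


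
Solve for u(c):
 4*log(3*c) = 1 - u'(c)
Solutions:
 u(c) = C1 - 4*c*log(c) - c*log(81) + 5*c


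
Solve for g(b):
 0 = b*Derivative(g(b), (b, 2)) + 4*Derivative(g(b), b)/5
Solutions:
 g(b) = C1 + C2*b^(1/5)


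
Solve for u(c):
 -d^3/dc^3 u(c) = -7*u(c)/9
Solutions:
 u(c) = C3*exp(21^(1/3)*c/3) + (C1*sin(3^(5/6)*7^(1/3)*c/6) + C2*cos(3^(5/6)*7^(1/3)*c/6))*exp(-21^(1/3)*c/6)


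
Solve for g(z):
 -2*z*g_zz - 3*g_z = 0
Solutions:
 g(z) = C1 + C2/sqrt(z)


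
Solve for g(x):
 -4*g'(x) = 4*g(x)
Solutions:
 g(x) = C1*exp(-x)


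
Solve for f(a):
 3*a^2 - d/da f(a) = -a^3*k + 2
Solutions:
 f(a) = C1 + a^4*k/4 + a^3 - 2*a


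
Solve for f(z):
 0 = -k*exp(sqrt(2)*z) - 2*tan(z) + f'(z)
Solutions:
 f(z) = C1 + sqrt(2)*k*exp(sqrt(2)*z)/2 - 2*log(cos(z))


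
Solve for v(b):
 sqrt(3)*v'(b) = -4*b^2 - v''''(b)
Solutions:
 v(b) = C1 + C4*exp(-3^(1/6)*b) - 4*sqrt(3)*b^3/9 + (C2*sin(3^(2/3)*b/2) + C3*cos(3^(2/3)*b/2))*exp(3^(1/6)*b/2)


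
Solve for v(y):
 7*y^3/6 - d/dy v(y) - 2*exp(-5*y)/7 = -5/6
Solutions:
 v(y) = C1 + 7*y^4/24 + 5*y/6 + 2*exp(-5*y)/35


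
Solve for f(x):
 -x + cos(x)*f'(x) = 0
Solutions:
 f(x) = C1 + Integral(x/cos(x), x)


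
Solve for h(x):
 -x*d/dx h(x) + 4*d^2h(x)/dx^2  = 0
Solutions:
 h(x) = C1 + C2*erfi(sqrt(2)*x/4)


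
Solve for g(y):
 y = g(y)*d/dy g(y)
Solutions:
 g(y) = -sqrt(C1 + y^2)
 g(y) = sqrt(C1 + y^2)


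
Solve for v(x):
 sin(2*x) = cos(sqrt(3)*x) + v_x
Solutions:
 v(x) = C1 - sqrt(3)*sin(sqrt(3)*x)/3 - cos(2*x)/2


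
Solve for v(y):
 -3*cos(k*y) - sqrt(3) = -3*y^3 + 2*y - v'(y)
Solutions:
 v(y) = C1 - 3*y^4/4 + y^2 + sqrt(3)*y + 3*sin(k*y)/k


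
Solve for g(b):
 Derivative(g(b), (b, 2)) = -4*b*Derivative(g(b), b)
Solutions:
 g(b) = C1 + C2*erf(sqrt(2)*b)


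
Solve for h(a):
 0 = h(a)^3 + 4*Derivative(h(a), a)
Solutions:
 h(a) = -sqrt(2)*sqrt(-1/(C1 - a))
 h(a) = sqrt(2)*sqrt(-1/(C1 - a))


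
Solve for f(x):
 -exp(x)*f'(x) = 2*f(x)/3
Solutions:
 f(x) = C1*exp(2*exp(-x)/3)


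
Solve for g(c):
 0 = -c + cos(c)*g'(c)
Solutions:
 g(c) = C1 + Integral(c/cos(c), c)


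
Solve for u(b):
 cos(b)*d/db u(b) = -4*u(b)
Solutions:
 u(b) = C1*(sin(b)^2 - 2*sin(b) + 1)/(sin(b)^2 + 2*sin(b) + 1)


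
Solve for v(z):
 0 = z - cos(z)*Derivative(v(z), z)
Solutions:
 v(z) = C1 + Integral(z/cos(z), z)


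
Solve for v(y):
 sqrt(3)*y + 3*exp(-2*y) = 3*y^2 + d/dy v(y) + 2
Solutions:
 v(y) = C1 - y^3 + sqrt(3)*y^2/2 - 2*y - 3*exp(-2*y)/2


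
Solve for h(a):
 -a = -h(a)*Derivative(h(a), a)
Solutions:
 h(a) = -sqrt(C1 + a^2)
 h(a) = sqrt(C1 + a^2)


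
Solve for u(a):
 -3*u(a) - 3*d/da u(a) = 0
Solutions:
 u(a) = C1*exp(-a)


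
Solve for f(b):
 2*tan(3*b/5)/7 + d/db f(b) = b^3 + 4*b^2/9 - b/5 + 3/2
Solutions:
 f(b) = C1 + b^4/4 + 4*b^3/27 - b^2/10 + 3*b/2 + 10*log(cos(3*b/5))/21


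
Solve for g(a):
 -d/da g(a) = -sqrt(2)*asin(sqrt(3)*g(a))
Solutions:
 Integral(1/asin(sqrt(3)*_y), (_y, g(a))) = C1 + sqrt(2)*a


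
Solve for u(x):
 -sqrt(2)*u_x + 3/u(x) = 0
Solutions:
 u(x) = -sqrt(C1 + 3*sqrt(2)*x)
 u(x) = sqrt(C1 + 3*sqrt(2)*x)


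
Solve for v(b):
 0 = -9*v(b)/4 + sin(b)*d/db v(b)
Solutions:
 v(b) = C1*(cos(b) - 1)^(9/8)/(cos(b) + 1)^(9/8)


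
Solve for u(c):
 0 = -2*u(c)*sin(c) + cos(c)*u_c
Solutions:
 u(c) = C1/cos(c)^2


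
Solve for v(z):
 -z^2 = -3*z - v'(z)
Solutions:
 v(z) = C1 + z^3/3 - 3*z^2/2


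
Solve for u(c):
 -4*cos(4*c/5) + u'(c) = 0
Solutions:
 u(c) = C1 + 5*sin(4*c/5)


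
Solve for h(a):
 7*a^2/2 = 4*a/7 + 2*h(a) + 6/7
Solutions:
 h(a) = 7*a^2/4 - 2*a/7 - 3/7


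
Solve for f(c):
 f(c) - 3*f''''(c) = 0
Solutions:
 f(c) = C1*exp(-3^(3/4)*c/3) + C2*exp(3^(3/4)*c/3) + C3*sin(3^(3/4)*c/3) + C4*cos(3^(3/4)*c/3)


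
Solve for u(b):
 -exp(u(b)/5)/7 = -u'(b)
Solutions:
 u(b) = 5*log(-1/(C1 + b)) + 5*log(35)


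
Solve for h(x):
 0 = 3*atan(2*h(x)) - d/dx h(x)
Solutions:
 Integral(1/atan(2*_y), (_y, h(x))) = C1 + 3*x


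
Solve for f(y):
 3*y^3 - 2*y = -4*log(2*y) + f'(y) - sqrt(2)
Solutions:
 f(y) = C1 + 3*y^4/4 - y^2 + 4*y*log(y) - 4*y + sqrt(2)*y + y*log(16)


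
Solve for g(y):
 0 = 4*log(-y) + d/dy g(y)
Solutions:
 g(y) = C1 - 4*y*log(-y) + 4*y


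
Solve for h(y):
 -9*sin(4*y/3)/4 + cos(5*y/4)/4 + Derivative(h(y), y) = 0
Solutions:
 h(y) = C1 - sin(5*y/4)/5 - 27*cos(4*y/3)/16


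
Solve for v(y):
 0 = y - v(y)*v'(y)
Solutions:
 v(y) = -sqrt(C1 + y^2)
 v(y) = sqrt(C1 + y^2)


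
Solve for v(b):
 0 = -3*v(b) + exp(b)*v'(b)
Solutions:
 v(b) = C1*exp(-3*exp(-b))


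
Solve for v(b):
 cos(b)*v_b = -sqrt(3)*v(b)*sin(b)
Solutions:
 v(b) = C1*cos(b)^(sqrt(3))


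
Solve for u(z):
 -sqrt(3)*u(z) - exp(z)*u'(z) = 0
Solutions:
 u(z) = C1*exp(sqrt(3)*exp(-z))


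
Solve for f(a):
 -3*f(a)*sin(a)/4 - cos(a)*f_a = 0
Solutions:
 f(a) = C1*cos(a)^(3/4)


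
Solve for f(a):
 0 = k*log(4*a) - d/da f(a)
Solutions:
 f(a) = C1 + a*k*log(a) - a*k + a*k*log(4)


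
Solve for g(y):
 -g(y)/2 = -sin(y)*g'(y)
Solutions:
 g(y) = C1*(cos(y) - 1)^(1/4)/(cos(y) + 1)^(1/4)


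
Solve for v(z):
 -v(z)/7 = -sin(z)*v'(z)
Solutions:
 v(z) = C1*(cos(z) - 1)^(1/14)/(cos(z) + 1)^(1/14)


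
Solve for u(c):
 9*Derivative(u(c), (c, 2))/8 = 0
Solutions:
 u(c) = C1 + C2*c


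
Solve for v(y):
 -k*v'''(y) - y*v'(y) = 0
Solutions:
 v(y) = C1 + Integral(C2*airyai(y*(-1/k)^(1/3)) + C3*airybi(y*(-1/k)^(1/3)), y)


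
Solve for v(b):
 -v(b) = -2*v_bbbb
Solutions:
 v(b) = C1*exp(-2^(3/4)*b/2) + C2*exp(2^(3/4)*b/2) + C3*sin(2^(3/4)*b/2) + C4*cos(2^(3/4)*b/2)


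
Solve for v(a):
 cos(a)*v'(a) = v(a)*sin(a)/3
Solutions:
 v(a) = C1/cos(a)^(1/3)


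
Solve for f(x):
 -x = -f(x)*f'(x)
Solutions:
 f(x) = -sqrt(C1 + x^2)
 f(x) = sqrt(C1 + x^2)


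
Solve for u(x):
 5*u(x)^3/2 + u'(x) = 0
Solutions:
 u(x) = -sqrt(-1/(C1 - 5*x))
 u(x) = sqrt(-1/(C1 - 5*x))


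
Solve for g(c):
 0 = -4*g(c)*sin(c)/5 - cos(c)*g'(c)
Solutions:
 g(c) = C1*cos(c)^(4/5)


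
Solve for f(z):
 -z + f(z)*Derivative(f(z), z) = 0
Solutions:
 f(z) = -sqrt(C1 + z^2)
 f(z) = sqrt(C1 + z^2)


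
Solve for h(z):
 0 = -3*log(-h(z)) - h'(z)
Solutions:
 -li(-h(z)) = C1 - 3*z


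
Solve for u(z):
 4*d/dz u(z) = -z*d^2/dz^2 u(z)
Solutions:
 u(z) = C1 + C2/z^3


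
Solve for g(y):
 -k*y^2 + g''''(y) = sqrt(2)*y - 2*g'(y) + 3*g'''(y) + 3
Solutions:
 g(y) = C1 + k*y^3/6 + 3*k*y/2 + sqrt(2)*y^2/4 + 3*y/2 + (C2 + C3*exp(-sqrt(3)*y) + C4*exp(sqrt(3)*y))*exp(y)


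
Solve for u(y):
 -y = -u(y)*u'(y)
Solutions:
 u(y) = -sqrt(C1 + y^2)
 u(y) = sqrt(C1 + y^2)


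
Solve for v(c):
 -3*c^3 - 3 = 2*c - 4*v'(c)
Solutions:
 v(c) = C1 + 3*c^4/16 + c^2/4 + 3*c/4


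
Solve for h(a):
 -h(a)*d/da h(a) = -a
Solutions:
 h(a) = -sqrt(C1 + a^2)
 h(a) = sqrt(C1 + a^2)


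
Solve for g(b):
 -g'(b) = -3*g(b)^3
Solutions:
 g(b) = -sqrt(2)*sqrt(-1/(C1 + 3*b))/2
 g(b) = sqrt(2)*sqrt(-1/(C1 + 3*b))/2


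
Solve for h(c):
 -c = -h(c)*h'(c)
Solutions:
 h(c) = -sqrt(C1 + c^2)
 h(c) = sqrt(C1 + c^2)


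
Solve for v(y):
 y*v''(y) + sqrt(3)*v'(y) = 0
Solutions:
 v(y) = C1 + C2*y^(1 - sqrt(3))


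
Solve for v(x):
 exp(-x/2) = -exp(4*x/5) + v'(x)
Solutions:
 v(x) = C1 + 5*exp(4*x/5)/4 - 2*exp(-x/2)


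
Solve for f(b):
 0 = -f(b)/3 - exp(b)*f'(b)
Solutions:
 f(b) = C1*exp(exp(-b)/3)


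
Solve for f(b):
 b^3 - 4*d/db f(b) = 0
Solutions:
 f(b) = C1 + b^4/16


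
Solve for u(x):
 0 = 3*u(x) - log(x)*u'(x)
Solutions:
 u(x) = C1*exp(3*li(x))


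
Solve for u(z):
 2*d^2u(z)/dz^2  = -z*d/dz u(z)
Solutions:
 u(z) = C1 + C2*erf(z/2)


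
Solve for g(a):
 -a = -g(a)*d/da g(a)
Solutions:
 g(a) = -sqrt(C1 + a^2)
 g(a) = sqrt(C1 + a^2)


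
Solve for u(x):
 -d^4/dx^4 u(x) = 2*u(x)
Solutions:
 u(x) = (C1*sin(2^(3/4)*x/2) + C2*cos(2^(3/4)*x/2))*exp(-2^(3/4)*x/2) + (C3*sin(2^(3/4)*x/2) + C4*cos(2^(3/4)*x/2))*exp(2^(3/4)*x/2)


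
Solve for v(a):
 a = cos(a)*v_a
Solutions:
 v(a) = C1 + Integral(a/cos(a), a)


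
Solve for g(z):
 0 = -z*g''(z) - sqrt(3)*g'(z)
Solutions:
 g(z) = C1 + C2*z^(1 - sqrt(3))


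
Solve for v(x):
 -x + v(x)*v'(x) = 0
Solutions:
 v(x) = -sqrt(C1 + x^2)
 v(x) = sqrt(C1 + x^2)


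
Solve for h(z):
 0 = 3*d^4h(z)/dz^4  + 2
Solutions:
 h(z) = C1 + C2*z + C3*z^2 + C4*z^3 - z^4/36


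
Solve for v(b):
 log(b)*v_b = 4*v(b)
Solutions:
 v(b) = C1*exp(4*li(b))


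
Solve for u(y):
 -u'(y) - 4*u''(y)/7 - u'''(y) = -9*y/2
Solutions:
 u(y) = C1 + 9*y^2/4 - 18*y/7 + (C2*sin(3*sqrt(5)*y/7) + C3*cos(3*sqrt(5)*y/7))*exp(-2*y/7)


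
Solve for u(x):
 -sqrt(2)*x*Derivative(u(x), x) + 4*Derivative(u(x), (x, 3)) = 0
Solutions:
 u(x) = C1 + Integral(C2*airyai(sqrt(2)*x/2) + C3*airybi(sqrt(2)*x/2), x)


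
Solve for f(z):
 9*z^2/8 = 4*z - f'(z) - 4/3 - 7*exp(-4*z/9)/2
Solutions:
 f(z) = C1 - 3*z^3/8 + 2*z^2 - 4*z/3 + 63*exp(-4*z/9)/8


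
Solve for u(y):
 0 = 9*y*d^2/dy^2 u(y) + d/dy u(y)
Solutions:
 u(y) = C1 + C2*y^(8/9)


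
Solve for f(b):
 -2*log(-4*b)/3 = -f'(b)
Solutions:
 f(b) = C1 + 2*b*log(-b)/3 + 2*b*(-1 + 2*log(2))/3


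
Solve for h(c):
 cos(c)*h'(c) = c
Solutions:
 h(c) = C1 + Integral(c/cos(c), c)


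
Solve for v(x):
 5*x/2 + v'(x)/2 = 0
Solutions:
 v(x) = C1 - 5*x^2/2


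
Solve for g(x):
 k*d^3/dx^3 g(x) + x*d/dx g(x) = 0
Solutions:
 g(x) = C1 + Integral(C2*airyai(x*(-1/k)^(1/3)) + C3*airybi(x*(-1/k)^(1/3)), x)


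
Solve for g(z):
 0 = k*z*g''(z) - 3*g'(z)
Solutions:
 g(z) = C1 + z^(((re(k) + 3)*re(k) + im(k)^2)/(re(k)^2 + im(k)^2))*(C2*sin(3*log(z)*Abs(im(k))/(re(k)^2 + im(k)^2)) + C3*cos(3*log(z)*im(k)/(re(k)^2 + im(k)^2)))


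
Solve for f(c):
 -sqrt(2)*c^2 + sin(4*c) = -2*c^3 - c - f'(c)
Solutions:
 f(c) = C1 - c^4/2 + sqrt(2)*c^3/3 - c^2/2 + cos(4*c)/4


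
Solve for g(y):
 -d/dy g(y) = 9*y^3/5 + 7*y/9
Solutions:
 g(y) = C1 - 9*y^4/20 - 7*y^2/18


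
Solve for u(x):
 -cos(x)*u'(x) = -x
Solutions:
 u(x) = C1 + Integral(x/cos(x), x)


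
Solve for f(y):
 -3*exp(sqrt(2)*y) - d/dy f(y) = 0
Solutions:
 f(y) = C1 - 3*sqrt(2)*exp(sqrt(2)*y)/2


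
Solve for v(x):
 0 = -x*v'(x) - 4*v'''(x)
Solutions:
 v(x) = C1 + Integral(C2*airyai(-2^(1/3)*x/2) + C3*airybi(-2^(1/3)*x/2), x)


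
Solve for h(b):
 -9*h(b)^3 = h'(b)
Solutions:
 h(b) = -sqrt(2)*sqrt(-1/(C1 - 9*b))/2
 h(b) = sqrt(2)*sqrt(-1/(C1 - 9*b))/2


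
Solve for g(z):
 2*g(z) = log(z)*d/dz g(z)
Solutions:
 g(z) = C1*exp(2*li(z))


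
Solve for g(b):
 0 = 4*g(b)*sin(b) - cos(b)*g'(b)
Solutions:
 g(b) = C1/cos(b)^4


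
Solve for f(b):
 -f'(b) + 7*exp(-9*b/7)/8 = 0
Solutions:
 f(b) = C1 - 49*exp(-9*b/7)/72


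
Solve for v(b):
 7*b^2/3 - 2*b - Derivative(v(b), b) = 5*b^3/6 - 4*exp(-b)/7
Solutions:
 v(b) = C1 - 5*b^4/24 + 7*b^3/9 - b^2 - 4*exp(-b)/7


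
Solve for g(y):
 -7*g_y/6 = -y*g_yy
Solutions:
 g(y) = C1 + C2*y^(13/6)


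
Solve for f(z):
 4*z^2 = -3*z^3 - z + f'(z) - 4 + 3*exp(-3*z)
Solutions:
 f(z) = C1 + 3*z^4/4 + 4*z^3/3 + z^2/2 + 4*z + exp(-3*z)


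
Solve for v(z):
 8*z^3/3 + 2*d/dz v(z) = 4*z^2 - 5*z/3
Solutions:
 v(z) = C1 - z^4/3 + 2*z^3/3 - 5*z^2/12


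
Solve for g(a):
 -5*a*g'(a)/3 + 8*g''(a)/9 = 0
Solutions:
 g(a) = C1 + C2*erfi(sqrt(15)*a/4)


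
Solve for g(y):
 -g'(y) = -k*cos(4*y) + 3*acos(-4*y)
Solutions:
 g(y) = C1 + k*sin(4*y)/4 - 3*y*acos(-4*y) - 3*sqrt(1 - 16*y^2)/4


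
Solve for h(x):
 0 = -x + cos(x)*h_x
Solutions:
 h(x) = C1 + Integral(x/cos(x), x)


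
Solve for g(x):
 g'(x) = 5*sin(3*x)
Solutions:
 g(x) = C1 - 5*cos(3*x)/3


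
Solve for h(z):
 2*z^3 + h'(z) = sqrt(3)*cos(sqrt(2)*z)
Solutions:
 h(z) = C1 - z^4/2 + sqrt(6)*sin(sqrt(2)*z)/2


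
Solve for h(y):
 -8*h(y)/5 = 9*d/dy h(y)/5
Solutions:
 h(y) = C1*exp(-8*y/9)


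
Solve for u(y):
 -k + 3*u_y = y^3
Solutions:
 u(y) = C1 + k*y/3 + y^4/12


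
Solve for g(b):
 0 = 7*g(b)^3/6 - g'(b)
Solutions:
 g(b) = -sqrt(3)*sqrt(-1/(C1 + 7*b))
 g(b) = sqrt(3)*sqrt(-1/(C1 + 7*b))


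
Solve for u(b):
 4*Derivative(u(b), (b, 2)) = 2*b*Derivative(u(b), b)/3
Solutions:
 u(b) = C1 + C2*erfi(sqrt(3)*b/6)


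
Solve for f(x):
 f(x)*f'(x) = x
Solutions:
 f(x) = -sqrt(C1 + x^2)
 f(x) = sqrt(C1 + x^2)


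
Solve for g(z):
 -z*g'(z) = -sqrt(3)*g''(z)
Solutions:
 g(z) = C1 + C2*erfi(sqrt(2)*3^(3/4)*z/6)


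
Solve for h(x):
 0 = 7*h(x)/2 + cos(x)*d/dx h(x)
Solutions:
 h(x) = C1*(sin(x) - 1)^(7/4)/(sin(x) + 1)^(7/4)


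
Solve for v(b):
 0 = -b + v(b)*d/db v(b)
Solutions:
 v(b) = -sqrt(C1 + b^2)
 v(b) = sqrt(C1 + b^2)


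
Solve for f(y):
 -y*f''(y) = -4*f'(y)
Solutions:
 f(y) = C1 + C2*y^5


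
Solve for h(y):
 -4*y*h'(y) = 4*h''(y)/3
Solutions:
 h(y) = C1 + C2*erf(sqrt(6)*y/2)


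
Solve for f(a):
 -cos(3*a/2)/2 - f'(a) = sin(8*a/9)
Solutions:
 f(a) = C1 - sin(3*a/2)/3 + 9*cos(8*a/9)/8


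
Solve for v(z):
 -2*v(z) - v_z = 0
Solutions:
 v(z) = C1*exp(-2*z)


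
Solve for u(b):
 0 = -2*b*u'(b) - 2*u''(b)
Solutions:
 u(b) = C1 + C2*erf(sqrt(2)*b/2)


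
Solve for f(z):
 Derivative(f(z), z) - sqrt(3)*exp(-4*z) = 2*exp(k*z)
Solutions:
 f(z) = C1 - sqrt(3)*exp(-4*z)/4 + 2*exp(k*z)/k


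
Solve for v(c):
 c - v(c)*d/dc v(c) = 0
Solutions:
 v(c) = -sqrt(C1 + c^2)
 v(c) = sqrt(C1 + c^2)


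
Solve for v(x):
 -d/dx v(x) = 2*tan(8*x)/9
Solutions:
 v(x) = C1 + log(cos(8*x))/36


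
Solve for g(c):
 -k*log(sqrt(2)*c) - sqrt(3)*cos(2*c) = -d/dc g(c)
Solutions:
 g(c) = C1 + c*k*(log(c) - 1) + c*k*log(2)/2 + sqrt(3)*sin(2*c)/2


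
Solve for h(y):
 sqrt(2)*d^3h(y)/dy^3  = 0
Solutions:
 h(y) = C1 + C2*y + C3*y^2


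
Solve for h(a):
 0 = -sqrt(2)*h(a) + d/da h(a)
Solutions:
 h(a) = C1*exp(sqrt(2)*a)


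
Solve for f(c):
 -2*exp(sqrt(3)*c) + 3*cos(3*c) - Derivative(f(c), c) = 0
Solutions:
 f(c) = C1 - 2*sqrt(3)*exp(sqrt(3)*c)/3 + sin(3*c)


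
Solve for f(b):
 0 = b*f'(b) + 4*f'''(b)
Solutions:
 f(b) = C1 + Integral(C2*airyai(-2^(1/3)*b/2) + C3*airybi(-2^(1/3)*b/2), b)


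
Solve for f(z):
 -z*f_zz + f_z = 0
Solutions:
 f(z) = C1 + C2*z^2


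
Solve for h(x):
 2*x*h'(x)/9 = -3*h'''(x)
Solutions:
 h(x) = C1 + Integral(C2*airyai(-2^(1/3)*x/3) + C3*airybi(-2^(1/3)*x/3), x)


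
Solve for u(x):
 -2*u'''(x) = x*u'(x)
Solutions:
 u(x) = C1 + Integral(C2*airyai(-2^(2/3)*x/2) + C3*airybi(-2^(2/3)*x/2), x)


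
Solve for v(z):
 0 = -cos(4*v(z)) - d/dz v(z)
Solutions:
 v(z) = -asin((C1 + exp(8*z))/(C1 - exp(8*z)))/4 + pi/4
 v(z) = asin((C1 + exp(8*z))/(C1 - exp(8*z)))/4


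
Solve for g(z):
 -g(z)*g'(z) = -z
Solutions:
 g(z) = -sqrt(C1 + z^2)
 g(z) = sqrt(C1 + z^2)


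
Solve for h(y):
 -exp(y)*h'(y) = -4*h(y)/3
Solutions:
 h(y) = C1*exp(-4*exp(-y)/3)


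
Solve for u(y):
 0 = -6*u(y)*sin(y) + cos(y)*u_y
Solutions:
 u(y) = C1/cos(y)^6


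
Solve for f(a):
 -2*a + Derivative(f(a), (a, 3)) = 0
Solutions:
 f(a) = C1 + C2*a + C3*a^2 + a^4/12


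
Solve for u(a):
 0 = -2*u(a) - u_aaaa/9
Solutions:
 u(a) = (C1*sin(2^(3/4)*sqrt(3)*a/2) + C2*cos(2^(3/4)*sqrt(3)*a/2))*exp(-2^(3/4)*sqrt(3)*a/2) + (C3*sin(2^(3/4)*sqrt(3)*a/2) + C4*cos(2^(3/4)*sqrt(3)*a/2))*exp(2^(3/4)*sqrt(3)*a/2)


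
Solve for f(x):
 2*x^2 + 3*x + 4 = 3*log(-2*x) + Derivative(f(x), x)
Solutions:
 f(x) = C1 + 2*x^3/3 + 3*x^2/2 - 3*x*log(-x) + x*(7 - 3*log(2))


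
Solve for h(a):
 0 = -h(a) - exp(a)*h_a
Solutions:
 h(a) = C1*exp(exp(-a))


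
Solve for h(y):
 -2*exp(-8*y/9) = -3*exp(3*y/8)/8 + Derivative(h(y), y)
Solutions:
 h(y) = C1 + exp(3*y/8) + 9*exp(-8*y/9)/4


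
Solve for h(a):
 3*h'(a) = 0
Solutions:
 h(a) = C1


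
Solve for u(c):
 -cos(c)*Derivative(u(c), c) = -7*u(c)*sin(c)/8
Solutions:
 u(c) = C1/cos(c)^(7/8)


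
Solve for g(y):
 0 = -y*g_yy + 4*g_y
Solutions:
 g(y) = C1 + C2*y^5


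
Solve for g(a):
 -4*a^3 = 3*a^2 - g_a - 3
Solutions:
 g(a) = C1 + a^4 + a^3 - 3*a


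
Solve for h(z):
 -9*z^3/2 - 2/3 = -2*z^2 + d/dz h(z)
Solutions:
 h(z) = C1 - 9*z^4/8 + 2*z^3/3 - 2*z/3


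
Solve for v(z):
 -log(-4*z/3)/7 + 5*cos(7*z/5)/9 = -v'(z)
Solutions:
 v(z) = C1 + z*log(-z)/7 - z*log(3)/7 - z/7 + 2*z*log(2)/7 - 25*sin(7*z/5)/63
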